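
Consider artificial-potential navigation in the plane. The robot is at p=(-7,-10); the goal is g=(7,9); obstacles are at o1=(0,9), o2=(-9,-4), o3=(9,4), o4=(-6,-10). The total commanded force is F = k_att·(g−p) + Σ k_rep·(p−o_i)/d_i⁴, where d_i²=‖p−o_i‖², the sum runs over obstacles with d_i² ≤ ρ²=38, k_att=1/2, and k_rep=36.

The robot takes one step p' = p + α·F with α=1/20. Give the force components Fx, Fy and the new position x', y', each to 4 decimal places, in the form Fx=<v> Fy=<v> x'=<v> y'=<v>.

F_att = 1/2·(g−p) = 1/2·(14,19) = (7.0000,9.5000)
o1: d²=410 > ρ²=38 → inactive
o2: d²=40 > ρ²=38 → inactive
o3: d²=452 > ρ²=38 → inactive
o4: d²=1 ≤ ρ²=38; F_rep = 36·(-1,0)/1² = (-36.0000,0.0000)
F = F_att + ΣF_rep = (-29.0000,9.5000)
p' = p + 1/20·F = (-8.4500,-9.5250)

Fx=-29.0000 Fy=9.5000 x'=-8.4500 y'=-9.5250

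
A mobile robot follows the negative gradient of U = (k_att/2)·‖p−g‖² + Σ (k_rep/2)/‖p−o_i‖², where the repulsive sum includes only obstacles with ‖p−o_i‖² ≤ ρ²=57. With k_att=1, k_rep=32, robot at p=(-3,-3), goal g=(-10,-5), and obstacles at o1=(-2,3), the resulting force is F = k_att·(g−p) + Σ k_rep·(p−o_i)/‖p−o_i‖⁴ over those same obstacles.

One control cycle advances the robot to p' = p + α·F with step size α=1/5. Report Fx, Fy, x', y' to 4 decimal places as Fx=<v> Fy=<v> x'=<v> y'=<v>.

F_att = 1·(g−p) = 1·(-7,-2) = (-7.0000,-2.0000)
o1: d²=37 ≤ ρ²=57; F_rep = 32·(-1,-6)/37² = (-0.0234,-0.1402)
F = F_att + ΣF_rep = (-7.0234,-2.1402)
p' = p + 1/5·F = (-4.4047,-3.4280)

Fx=-7.0234 Fy=-2.1402 x'=-4.4047 y'=-3.4280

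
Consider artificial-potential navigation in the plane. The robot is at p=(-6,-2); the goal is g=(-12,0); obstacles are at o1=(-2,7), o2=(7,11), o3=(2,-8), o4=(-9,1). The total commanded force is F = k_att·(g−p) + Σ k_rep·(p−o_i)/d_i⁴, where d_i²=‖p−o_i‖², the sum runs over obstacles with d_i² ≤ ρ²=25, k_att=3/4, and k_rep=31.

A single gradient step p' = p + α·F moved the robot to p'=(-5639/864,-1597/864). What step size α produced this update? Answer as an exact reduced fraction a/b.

α = 1/8

F_att = 3/4·(g−p) = 3/4·(-6,2) = (-4.5000,1.5000)
o1: d²=97 > ρ²=25 → inactive
o2: d²=338 > ρ²=25 → inactive
o3: d²=100 > ρ²=25 → inactive
o4: d²=18 ≤ ρ²=25; F_rep = 31·(3,-3)/18² = (0.2870,-0.2870)
F = F_att + ΣF_rep = (-4.2130,1.2130)
Δp = p'−p = (-0.5266,0.1516); α = Δx/Fx = (-455/864) / (-455/108) = 1/8
check: Δy/Fy = (131/864) / (131/108) = 1/8 ✓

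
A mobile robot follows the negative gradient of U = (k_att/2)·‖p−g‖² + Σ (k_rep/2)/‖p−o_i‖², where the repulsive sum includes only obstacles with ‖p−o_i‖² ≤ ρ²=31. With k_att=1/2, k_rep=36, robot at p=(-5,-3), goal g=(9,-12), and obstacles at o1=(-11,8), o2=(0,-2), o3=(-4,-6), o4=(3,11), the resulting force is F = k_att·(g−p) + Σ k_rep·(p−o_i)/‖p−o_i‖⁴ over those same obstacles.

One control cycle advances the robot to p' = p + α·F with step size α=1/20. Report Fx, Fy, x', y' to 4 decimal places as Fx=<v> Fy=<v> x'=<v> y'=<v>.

F_att = 1/2·(g−p) = 1/2·(14,-9) = (7.0000,-4.5000)
o1: d²=157 > ρ²=31 → inactive
o2: d²=26 ≤ ρ²=31; F_rep = 36·(-5,-1)/26² = (-0.2663,-0.0533)
o3: d²=10 ≤ ρ²=31; F_rep = 36·(-1,3)/10² = (-0.3600,1.0800)
o4: d²=260 > ρ²=31 → inactive
F = F_att + ΣF_rep = (6.3737,-3.4733)
p' = p + 1/20·F = (-4.6813,-3.1737)

Fx=6.3737 Fy=-3.4733 x'=-4.6813 y'=-3.1737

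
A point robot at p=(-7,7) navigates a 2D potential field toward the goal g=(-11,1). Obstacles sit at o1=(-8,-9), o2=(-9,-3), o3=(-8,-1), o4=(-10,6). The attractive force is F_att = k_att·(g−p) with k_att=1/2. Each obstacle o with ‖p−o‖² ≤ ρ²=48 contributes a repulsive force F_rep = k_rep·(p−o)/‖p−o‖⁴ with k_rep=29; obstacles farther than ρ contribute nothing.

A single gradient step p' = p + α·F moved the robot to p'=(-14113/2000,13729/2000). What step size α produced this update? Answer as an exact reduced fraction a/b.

F_att = 1/2·(g−p) = 1/2·(-4,-6) = (-2.0000,-3.0000)
o1: d²=257 > ρ²=48 → inactive
o2: d²=104 > ρ²=48 → inactive
o3: d²=65 > ρ²=48 → inactive
o4: d²=10 ≤ ρ²=48; F_rep = 29·(3,1)/10² = (0.8700,0.2900)
F = F_att + ΣF_rep = (-1.1300,-2.7100)
Δp = p'−p = (-0.0565,-0.1355); α = Δx/Fx = (-113/2000) / (-113/100) = 1/20
check: Δy/Fy = (-271/2000) / (-271/100) = 1/20 ✓

α = 1/20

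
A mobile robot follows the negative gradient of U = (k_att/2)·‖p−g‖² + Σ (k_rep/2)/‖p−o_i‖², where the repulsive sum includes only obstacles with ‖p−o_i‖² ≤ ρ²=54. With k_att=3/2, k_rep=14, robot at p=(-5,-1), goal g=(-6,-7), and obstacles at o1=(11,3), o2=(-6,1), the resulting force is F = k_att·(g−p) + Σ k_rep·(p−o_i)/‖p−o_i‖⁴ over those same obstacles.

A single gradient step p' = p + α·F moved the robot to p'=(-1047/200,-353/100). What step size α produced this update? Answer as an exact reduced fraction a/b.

F_att = 3/2·(g−p) = 3/2·(-1,-6) = (-1.5000,-9.0000)
o1: d²=272 > ρ²=54 → inactive
o2: d²=5 ≤ ρ²=54; F_rep = 14·(1,-2)/5² = (0.5600,-1.1200)
F = F_att + ΣF_rep = (-0.9400,-10.1200)
Δp = p'−p = (-0.2350,-2.5300); α = Δx/Fx = (-47/200) / (-47/50) = 1/4
check: Δy/Fy = (-253/100) / (-253/25) = 1/4 ✓

α = 1/4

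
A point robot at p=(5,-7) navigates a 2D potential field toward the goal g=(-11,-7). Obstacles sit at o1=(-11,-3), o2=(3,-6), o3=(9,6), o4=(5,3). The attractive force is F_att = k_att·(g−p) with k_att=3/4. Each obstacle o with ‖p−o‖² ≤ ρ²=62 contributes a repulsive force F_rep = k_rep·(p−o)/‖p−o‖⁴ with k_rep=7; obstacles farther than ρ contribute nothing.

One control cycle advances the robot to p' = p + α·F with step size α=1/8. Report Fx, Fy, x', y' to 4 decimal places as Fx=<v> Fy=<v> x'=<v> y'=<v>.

F_att = 3/4·(g−p) = 3/4·(-16,0) = (-12.0000,0.0000)
o1: d²=272 > ρ²=62 → inactive
o2: d²=5 ≤ ρ²=62; F_rep = 7·(2,-1)/5² = (0.5600,-0.2800)
o3: d²=185 > ρ²=62 → inactive
o4: d²=100 > ρ²=62 → inactive
F = F_att + ΣF_rep = (-11.4400,-0.2800)
p' = p + 1/8·F = (3.5700,-7.0350)

Fx=-11.4400 Fy=-0.2800 x'=3.5700 y'=-7.0350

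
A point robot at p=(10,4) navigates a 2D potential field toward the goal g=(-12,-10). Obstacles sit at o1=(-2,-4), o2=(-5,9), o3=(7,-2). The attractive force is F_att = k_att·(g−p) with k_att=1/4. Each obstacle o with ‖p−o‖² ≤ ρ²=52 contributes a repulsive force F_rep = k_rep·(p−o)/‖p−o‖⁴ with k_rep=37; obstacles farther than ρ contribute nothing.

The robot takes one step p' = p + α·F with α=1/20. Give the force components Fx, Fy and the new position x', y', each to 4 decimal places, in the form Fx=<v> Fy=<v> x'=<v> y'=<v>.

Fx=-5.4452 Fy=-3.3904 x'=9.7277 y'=3.8305

F_att = 1/4·(g−p) = 1/4·(-22,-14) = (-5.5000,-3.5000)
o1: d²=208 > ρ²=52 → inactive
o2: d²=250 > ρ²=52 → inactive
o3: d²=45 ≤ ρ²=52; F_rep = 37·(3,6)/45² = (0.0548,0.1096)
F = F_att + ΣF_rep = (-5.4452,-3.3904)
p' = p + 1/20·F = (9.7277,3.8305)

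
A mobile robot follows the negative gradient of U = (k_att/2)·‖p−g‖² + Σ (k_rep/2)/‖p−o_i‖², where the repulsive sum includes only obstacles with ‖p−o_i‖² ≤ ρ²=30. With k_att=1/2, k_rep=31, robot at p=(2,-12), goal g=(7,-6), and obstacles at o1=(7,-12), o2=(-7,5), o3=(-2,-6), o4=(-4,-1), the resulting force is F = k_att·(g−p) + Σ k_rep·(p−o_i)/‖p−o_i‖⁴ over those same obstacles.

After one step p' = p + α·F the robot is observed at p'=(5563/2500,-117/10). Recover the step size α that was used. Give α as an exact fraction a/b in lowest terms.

F_att = 1/2·(g−p) = 1/2·(5,6) = (2.5000,3.0000)
o1: d²=25 ≤ ρ²=30; F_rep = 31·(-5,0)/25² = (-0.2480,0.0000)
o2: d²=370 > ρ²=30 → inactive
o3: d²=52 > ρ²=30 → inactive
o4: d²=157 > ρ²=30 → inactive
F = F_att + ΣF_rep = (2.2520,3.0000)
Δp = p'−p = (0.2252,0.3000); α = Δx/Fx = (563/2500) / (563/250) = 1/10
check: Δy/Fy = (3/10) / (3) = 1/10 ✓

α = 1/10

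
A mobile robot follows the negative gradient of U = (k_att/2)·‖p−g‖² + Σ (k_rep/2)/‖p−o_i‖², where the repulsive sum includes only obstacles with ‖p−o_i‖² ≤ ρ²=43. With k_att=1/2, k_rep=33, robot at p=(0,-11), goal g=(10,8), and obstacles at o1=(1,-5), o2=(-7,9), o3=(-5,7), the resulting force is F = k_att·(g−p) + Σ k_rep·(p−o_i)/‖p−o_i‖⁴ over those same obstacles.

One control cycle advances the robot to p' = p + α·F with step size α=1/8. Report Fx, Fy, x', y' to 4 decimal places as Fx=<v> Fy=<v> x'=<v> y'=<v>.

Fx=4.9759 Fy=9.3554 x'=0.6220 y'=-9.8306

F_att = 1/2·(g−p) = 1/2·(10,19) = (5.0000,9.5000)
o1: d²=37 ≤ ρ²=43; F_rep = 33·(-1,-6)/37² = (-0.0241,-0.1446)
o2: d²=449 > ρ²=43 → inactive
o3: d²=349 > ρ²=43 → inactive
F = F_att + ΣF_rep = (4.9759,9.3554)
p' = p + 1/8·F = (0.6220,-9.8306)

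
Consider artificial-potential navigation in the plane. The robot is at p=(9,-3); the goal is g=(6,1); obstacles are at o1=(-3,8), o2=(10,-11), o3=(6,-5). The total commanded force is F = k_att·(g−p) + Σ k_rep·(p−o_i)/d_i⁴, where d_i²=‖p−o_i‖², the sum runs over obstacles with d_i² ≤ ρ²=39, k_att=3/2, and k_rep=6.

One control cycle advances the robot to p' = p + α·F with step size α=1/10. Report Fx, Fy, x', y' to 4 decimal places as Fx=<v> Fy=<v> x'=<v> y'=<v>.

Fx=-4.3935 Fy=6.0710 x'=8.5607 y'=-2.3929

F_att = 3/2·(g−p) = 3/2·(-3,4) = (-4.5000,6.0000)
o1: d²=265 > ρ²=39 → inactive
o2: d²=65 > ρ²=39 → inactive
o3: d²=13 ≤ ρ²=39; F_rep = 6·(3,2)/13² = (0.1065,0.0710)
F = F_att + ΣF_rep = (-4.3935,6.0710)
p' = p + 1/10·F = (8.5607,-2.3929)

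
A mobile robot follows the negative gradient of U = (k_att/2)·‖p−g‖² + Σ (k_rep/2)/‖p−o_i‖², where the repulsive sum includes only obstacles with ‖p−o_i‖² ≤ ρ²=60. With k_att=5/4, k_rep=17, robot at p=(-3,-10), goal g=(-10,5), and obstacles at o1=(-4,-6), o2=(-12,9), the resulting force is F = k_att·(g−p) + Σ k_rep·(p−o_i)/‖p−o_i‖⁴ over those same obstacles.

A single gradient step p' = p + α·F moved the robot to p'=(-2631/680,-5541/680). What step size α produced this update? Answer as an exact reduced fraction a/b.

F_att = 5/4·(g−p) = 5/4·(-7,15) = (-8.7500,18.7500)
o1: d²=17 ≤ ρ²=60; F_rep = 17·(1,-4)/17² = (0.0588,-0.2353)
o2: d²=442 > ρ²=60 → inactive
F = F_att + ΣF_rep = (-8.6912,18.5147)
Δp = p'−p = (-0.8691,1.8515); α = Δx/Fx = (-591/680) / (-591/68) = 1/10
check: Δy/Fy = (1259/680) / (1259/68) = 1/10 ✓

α = 1/10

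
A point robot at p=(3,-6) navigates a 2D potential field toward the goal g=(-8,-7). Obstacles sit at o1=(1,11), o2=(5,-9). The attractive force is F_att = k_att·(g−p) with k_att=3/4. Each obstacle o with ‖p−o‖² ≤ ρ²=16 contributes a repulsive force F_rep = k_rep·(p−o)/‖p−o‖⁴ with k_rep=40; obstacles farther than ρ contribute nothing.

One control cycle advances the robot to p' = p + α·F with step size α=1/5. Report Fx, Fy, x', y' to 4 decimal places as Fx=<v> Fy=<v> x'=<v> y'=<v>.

Fx=-8.7234 Fy=-0.0399 x'=1.2553 y'=-6.0080

F_att = 3/4·(g−p) = 3/4·(-11,-1) = (-8.2500,-0.7500)
o1: d²=293 > ρ²=16 → inactive
o2: d²=13 ≤ ρ²=16; F_rep = 40·(-2,3)/13² = (-0.4734,0.7101)
F = F_att + ΣF_rep = (-8.7234,-0.0399)
p' = p + 1/5·F = (1.2553,-6.0080)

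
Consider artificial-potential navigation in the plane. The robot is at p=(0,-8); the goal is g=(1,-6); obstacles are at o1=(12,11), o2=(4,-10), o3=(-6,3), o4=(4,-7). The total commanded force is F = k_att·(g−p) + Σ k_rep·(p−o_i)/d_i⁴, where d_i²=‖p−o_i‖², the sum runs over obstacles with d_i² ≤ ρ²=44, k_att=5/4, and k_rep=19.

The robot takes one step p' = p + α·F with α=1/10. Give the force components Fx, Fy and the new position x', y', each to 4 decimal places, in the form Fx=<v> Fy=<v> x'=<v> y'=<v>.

F_att = 5/4·(g−p) = 5/4·(1,2) = (1.2500,2.5000)
o1: d²=505 > ρ²=44 → inactive
o2: d²=20 ≤ ρ²=44; F_rep = 19·(-4,2)/20² = (-0.1900,0.0950)
o3: d²=157 > ρ²=44 → inactive
o4: d²=17 ≤ ρ²=44; F_rep = 19·(-4,-1)/17² = (-0.2630,-0.0657)
F = F_att + ΣF_rep = (0.7970,2.5293)
p' = p + 1/10·F = (0.0797,-7.7471)

Fx=0.7970 Fy=2.5293 x'=0.0797 y'=-7.7471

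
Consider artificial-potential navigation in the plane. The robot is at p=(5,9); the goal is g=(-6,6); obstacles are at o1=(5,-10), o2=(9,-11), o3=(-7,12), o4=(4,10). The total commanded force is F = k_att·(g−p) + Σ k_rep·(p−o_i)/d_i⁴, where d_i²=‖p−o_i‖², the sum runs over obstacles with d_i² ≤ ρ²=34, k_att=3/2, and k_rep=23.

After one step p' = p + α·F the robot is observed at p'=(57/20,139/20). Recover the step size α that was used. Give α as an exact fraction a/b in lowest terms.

α = 1/5

F_att = 3/2·(g−p) = 3/2·(-11,-3) = (-16.5000,-4.5000)
o1: d²=361 > ρ²=34 → inactive
o2: d²=416 > ρ²=34 → inactive
o3: d²=153 > ρ²=34 → inactive
o4: d²=2 ≤ ρ²=34; F_rep = 23·(1,-1)/2² = (5.7500,-5.7500)
F = F_att + ΣF_rep = (-10.7500,-10.2500)
Δp = p'−p = (-2.1500,-2.0500); α = Δx/Fx = (-43/20) / (-43/4) = 1/5
check: Δy/Fy = (-41/20) / (-41/4) = 1/5 ✓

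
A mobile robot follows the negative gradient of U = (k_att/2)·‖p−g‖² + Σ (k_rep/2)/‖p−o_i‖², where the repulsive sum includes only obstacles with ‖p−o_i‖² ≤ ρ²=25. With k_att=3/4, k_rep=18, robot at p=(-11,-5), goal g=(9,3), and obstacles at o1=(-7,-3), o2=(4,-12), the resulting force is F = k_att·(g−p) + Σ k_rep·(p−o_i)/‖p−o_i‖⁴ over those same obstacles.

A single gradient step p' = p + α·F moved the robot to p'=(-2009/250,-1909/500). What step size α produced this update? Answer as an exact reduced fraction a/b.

F_att = 3/4·(g−p) = 3/4·(20,8) = (15.0000,6.0000)
o1: d²=20 ≤ ρ²=25; F_rep = 18·(-4,-2)/20² = (-0.1800,-0.0900)
o2: d²=274 > ρ²=25 → inactive
F = F_att + ΣF_rep = (14.8200,5.9100)
Δp = p'−p = (2.9640,1.1820); α = Δx/Fx = (741/250) / (741/50) = 1/5
check: Δy/Fy = (591/500) / (591/100) = 1/5 ✓

α = 1/5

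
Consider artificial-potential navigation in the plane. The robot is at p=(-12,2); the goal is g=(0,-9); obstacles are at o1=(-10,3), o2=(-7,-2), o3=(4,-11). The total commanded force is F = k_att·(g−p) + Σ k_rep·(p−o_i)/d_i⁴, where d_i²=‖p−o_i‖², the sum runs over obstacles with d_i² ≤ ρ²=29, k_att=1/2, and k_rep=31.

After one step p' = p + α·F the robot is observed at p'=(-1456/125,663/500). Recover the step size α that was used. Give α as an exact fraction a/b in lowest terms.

α = 1/10

F_att = 1/2·(g−p) = 1/2·(12,-11) = (6.0000,-5.5000)
o1: d²=5 ≤ ρ²=29; F_rep = 31·(-2,-1)/5² = (-2.4800,-1.2400)
o2: d²=41 > ρ²=29 → inactive
o3: d²=425 > ρ²=29 → inactive
F = F_att + ΣF_rep = (3.5200,-6.7400)
Δp = p'−p = (0.3520,-0.6740); α = Δx/Fx = (44/125) / (88/25) = 1/10
check: Δy/Fy = (-337/500) / (-337/50) = 1/10 ✓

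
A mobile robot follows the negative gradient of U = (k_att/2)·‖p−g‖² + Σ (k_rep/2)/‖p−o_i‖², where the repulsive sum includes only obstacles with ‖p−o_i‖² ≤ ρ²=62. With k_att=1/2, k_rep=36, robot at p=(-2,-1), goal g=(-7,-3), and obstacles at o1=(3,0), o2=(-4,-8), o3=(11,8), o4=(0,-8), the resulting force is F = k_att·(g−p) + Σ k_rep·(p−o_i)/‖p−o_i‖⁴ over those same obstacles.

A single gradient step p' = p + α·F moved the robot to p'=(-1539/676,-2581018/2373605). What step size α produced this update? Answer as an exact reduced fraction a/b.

α = 1/10

F_att = 1/2·(g−p) = 1/2·(-5,-2) = (-2.5000,-1.0000)
o1: d²=26 ≤ ρ²=62; F_rep = 36·(-5,-1)/26² = (-0.2663,-0.0533)
o2: d²=53 ≤ ρ²=62; F_rep = 36·(2,7)/53² = (0.0256,0.0897)
o3: d²=250 > ρ²=62 → inactive
o4: d²=53 ≤ ρ²=62; F_rep = 36·(-2,7)/53² = (-0.0256,0.0897)
F = F_att + ΣF_rep = (-2.7663,-0.8738)
Δp = p'−p = (-0.2766,-0.0874); α = Δx/Fx = (-187/676) / (-935/338) = 1/10
check: Δy/Fy = (-207413/2373605) / (-414826/474721) = 1/10 ✓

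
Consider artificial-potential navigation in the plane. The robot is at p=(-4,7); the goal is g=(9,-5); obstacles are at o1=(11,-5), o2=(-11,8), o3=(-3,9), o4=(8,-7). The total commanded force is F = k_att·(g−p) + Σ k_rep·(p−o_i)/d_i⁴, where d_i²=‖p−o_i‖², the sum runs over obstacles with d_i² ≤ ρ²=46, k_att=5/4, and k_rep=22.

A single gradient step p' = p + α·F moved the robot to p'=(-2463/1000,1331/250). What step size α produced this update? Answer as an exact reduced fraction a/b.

F_att = 5/4·(g−p) = 5/4·(13,-12) = (16.2500,-15.0000)
o1: d²=369 > ρ²=46 → inactive
o2: d²=50 > ρ²=46 → inactive
o3: d²=5 ≤ ρ²=46; F_rep = 22·(-1,-2)/5² = (-0.8800,-1.7600)
o4: d²=340 > ρ²=46 → inactive
F = F_att + ΣF_rep = (15.3700,-16.7600)
Δp = p'−p = (1.5370,-1.6760); α = Δx/Fx = (1537/1000) / (1537/100) = 1/10
check: Δy/Fy = (-419/250) / (-419/25) = 1/10 ✓

α = 1/10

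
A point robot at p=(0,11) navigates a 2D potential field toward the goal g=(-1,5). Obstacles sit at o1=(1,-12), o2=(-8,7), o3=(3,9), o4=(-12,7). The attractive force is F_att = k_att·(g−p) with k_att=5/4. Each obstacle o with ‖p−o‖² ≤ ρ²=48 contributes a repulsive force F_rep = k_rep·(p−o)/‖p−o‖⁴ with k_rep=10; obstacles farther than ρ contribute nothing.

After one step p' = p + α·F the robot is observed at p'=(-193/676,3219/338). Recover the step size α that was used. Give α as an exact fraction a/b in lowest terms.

α = 1/5

F_att = 5/4·(g−p) = 5/4·(-1,-6) = (-1.2500,-7.5000)
o1: d²=530 > ρ²=48 → inactive
o2: d²=80 > ρ²=48 → inactive
o3: d²=13 ≤ ρ²=48; F_rep = 10·(-3,2)/13² = (-0.1775,0.1183)
o4: d²=160 > ρ²=48 → inactive
F = F_att + ΣF_rep = (-1.4275,-7.3817)
Δp = p'−p = (-0.2855,-1.4763); α = Δx/Fx = (-193/676) / (-965/676) = 1/5
check: Δy/Fy = (-499/338) / (-2495/338) = 1/5 ✓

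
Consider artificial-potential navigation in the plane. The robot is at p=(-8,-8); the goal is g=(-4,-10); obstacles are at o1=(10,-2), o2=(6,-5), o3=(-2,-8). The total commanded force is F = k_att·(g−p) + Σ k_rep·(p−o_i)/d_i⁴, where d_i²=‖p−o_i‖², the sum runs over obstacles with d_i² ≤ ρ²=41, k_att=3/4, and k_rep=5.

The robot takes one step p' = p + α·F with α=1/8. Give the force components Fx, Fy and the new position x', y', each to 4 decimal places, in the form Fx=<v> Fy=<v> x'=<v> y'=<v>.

F_att = 3/4·(g−p) = 3/4·(4,-2) = (3.0000,-1.5000)
o1: d²=360 > ρ²=41 → inactive
o2: d²=205 > ρ²=41 → inactive
o3: d²=36 ≤ ρ²=41; F_rep = 5·(-6,0)/36² = (-0.0231,0.0000)
F = F_att + ΣF_rep = (2.9769,-1.5000)
p' = p + 1/8·F = (-7.6279,-8.1875)

Fx=2.9769 Fy=-1.5000 x'=-7.6279 y'=-8.1875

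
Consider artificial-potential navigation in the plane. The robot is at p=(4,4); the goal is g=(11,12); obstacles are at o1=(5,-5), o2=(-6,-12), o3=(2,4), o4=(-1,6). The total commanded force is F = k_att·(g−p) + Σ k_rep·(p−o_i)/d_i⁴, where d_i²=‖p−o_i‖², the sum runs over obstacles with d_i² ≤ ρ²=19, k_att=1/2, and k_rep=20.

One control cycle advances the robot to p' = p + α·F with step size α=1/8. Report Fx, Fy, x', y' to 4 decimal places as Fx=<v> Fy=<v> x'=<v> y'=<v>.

F_att = 1/2·(g−p) = 1/2·(7,8) = (3.5000,4.0000)
o1: d²=82 > ρ²=19 → inactive
o2: d²=356 > ρ²=19 → inactive
o3: d²=4 ≤ ρ²=19; F_rep = 20·(2,0)/4² = (2.5000,0.0000)
o4: d²=29 > ρ²=19 → inactive
F = F_att + ΣF_rep = (6.0000,4.0000)
p' = p + 1/8·F = (4.7500,4.5000)

Fx=6.0000 Fy=4.0000 x'=4.7500 y'=4.5000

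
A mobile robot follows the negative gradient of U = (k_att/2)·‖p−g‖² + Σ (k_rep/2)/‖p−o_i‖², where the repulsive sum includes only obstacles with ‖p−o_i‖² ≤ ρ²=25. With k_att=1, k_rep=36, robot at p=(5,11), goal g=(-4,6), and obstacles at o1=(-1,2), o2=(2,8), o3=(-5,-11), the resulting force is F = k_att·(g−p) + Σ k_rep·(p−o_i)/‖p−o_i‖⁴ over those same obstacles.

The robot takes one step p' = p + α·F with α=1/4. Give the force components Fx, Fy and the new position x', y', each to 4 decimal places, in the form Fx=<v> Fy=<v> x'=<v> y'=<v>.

F_att = 1·(g−p) = 1·(-9,-5) = (-9.0000,-5.0000)
o1: d²=117 > ρ²=25 → inactive
o2: d²=18 ≤ ρ²=25; F_rep = 36·(3,3)/18² = (0.3333,0.3333)
o3: d²=584 > ρ²=25 → inactive
F = F_att + ΣF_rep = (-8.6667,-4.6667)
p' = p + 1/4·F = (2.8333,9.8333)

Fx=-8.6667 Fy=-4.6667 x'=2.8333 y'=9.8333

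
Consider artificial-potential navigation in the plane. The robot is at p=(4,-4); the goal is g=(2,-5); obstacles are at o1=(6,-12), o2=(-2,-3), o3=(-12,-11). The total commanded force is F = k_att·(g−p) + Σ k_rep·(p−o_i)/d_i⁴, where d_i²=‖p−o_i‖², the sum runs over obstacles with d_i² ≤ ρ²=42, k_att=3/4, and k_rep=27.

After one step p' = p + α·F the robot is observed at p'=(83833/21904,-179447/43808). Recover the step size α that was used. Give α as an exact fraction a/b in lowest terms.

α = 1/8

F_att = 3/4·(g−p) = 3/4·(-2,-1) = (-1.5000,-0.7500)
o1: d²=68 > ρ²=42 → inactive
o2: d²=37 ≤ ρ²=42; F_rep = 27·(6,-1)/37² = (0.1183,-0.0197)
o3: d²=305 > ρ²=42 → inactive
F = F_att + ΣF_rep = (-1.3817,-0.7697)
Δp = p'−p = (-0.1727,-0.0962); α = Δx/Fx = (-3783/21904) / (-3783/2738) = 1/8
check: Δy/Fy = (-4215/43808) / (-4215/5476) = 1/8 ✓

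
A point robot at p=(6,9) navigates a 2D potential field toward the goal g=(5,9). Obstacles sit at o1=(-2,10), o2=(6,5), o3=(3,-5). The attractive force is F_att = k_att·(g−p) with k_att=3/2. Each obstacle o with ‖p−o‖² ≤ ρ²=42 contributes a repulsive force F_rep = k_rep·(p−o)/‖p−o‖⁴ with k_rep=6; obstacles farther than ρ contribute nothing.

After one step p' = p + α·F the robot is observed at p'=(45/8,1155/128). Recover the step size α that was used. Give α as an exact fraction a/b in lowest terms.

α = 1/4

F_att = 3/2·(g−p) = 3/2·(-1,0) = (-1.5000,0.0000)
o1: d²=65 > ρ²=42 → inactive
o2: d²=16 ≤ ρ²=42; F_rep = 6·(0,4)/16² = (0.0000,0.0938)
o3: d²=205 > ρ²=42 → inactive
F = F_att + ΣF_rep = (-1.5000,0.0938)
Δp = p'−p = (-0.3750,0.0234); α = Δx/Fx = (-3/8) / (-3/2) = 1/4
check: Δy/Fy = (3/128) / (3/32) = 1/4 ✓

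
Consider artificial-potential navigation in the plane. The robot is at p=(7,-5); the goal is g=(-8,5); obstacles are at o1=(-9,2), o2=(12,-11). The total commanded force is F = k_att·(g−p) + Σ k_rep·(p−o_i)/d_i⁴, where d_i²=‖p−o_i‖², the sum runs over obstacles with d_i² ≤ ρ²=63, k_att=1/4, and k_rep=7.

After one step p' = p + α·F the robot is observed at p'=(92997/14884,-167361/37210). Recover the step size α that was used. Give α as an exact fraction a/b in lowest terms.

α = 1/5

F_att = 1/4·(g−p) = 1/4·(-15,10) = (-3.7500,2.5000)
o1: d²=305 > ρ²=63 → inactive
o2: d²=61 ≤ ρ²=63; F_rep = 7·(-5,6)/61² = (-0.0094,0.0113)
F = F_att + ΣF_rep = (-3.7594,2.5113)
Δp = p'−p = (-0.7519,0.5023); α = Δx/Fx = (-11191/14884) / (-55955/14884) = 1/5
check: Δy/Fy = (18689/37210) / (18689/7442) = 1/5 ✓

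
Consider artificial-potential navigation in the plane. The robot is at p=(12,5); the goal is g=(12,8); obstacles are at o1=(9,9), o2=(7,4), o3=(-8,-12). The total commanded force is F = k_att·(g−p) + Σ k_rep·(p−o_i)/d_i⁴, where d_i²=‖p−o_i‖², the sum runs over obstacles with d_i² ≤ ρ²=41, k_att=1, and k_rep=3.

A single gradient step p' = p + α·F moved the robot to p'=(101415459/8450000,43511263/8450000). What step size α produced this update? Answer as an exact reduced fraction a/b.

F_att = 1·(g−p) = 1·(0,3) = (0.0000,3.0000)
o1: d²=25 ≤ ρ²=41; F_rep = 3·(3,-4)/25² = (0.0144,-0.0192)
o2: d²=26 ≤ ρ²=41; F_rep = 3·(5,1)/26² = (0.0222,0.0044)
o3: d²=689 > ρ²=41 → inactive
F = F_att + ΣF_rep = (0.0366,2.9852)
Δp = p'−p = (0.0018,0.1493); α = Δx/Fx = (15459/8450000) / (15459/422500) = 1/20
check: Δy/Fy = (1261263/8450000) / (1261263/422500) = 1/20 ✓

α = 1/20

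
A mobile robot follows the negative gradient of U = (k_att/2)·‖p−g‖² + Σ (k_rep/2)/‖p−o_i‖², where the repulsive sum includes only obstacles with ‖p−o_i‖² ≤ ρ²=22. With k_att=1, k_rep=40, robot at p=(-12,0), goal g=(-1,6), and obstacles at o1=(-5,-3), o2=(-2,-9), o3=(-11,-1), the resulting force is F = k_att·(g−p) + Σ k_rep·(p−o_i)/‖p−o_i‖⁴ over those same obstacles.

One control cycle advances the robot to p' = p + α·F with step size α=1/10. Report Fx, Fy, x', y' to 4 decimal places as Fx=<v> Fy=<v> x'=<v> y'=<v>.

Fx=1.0000 Fy=16.0000 x'=-11.9000 y'=1.6000

F_att = 1·(g−p) = 1·(11,6) = (11.0000,6.0000)
o1: d²=58 > ρ²=22 → inactive
o2: d²=181 > ρ²=22 → inactive
o3: d²=2 ≤ ρ²=22; F_rep = 40·(-1,1)/2² = (-10.0000,10.0000)
F = F_att + ΣF_rep = (1.0000,16.0000)
p' = p + 1/10·F = (-11.9000,1.6000)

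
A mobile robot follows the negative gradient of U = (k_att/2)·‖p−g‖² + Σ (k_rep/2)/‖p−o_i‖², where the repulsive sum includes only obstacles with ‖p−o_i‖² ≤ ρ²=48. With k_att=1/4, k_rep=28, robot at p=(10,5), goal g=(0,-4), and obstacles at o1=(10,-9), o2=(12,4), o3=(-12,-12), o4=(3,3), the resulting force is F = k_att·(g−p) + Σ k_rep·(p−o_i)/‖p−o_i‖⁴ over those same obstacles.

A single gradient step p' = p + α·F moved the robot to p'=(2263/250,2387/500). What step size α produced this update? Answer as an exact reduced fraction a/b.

F_att = 1/4·(g−p) = 1/4·(-10,-9) = (-2.5000,-2.2500)
o1: d²=196 > ρ²=48 → inactive
o2: d²=5 ≤ ρ²=48; F_rep = 28·(-2,1)/5² = (-2.2400,1.1200)
o3: d²=773 > ρ²=48 → inactive
o4: d²=53 > ρ²=48 → inactive
F = F_att + ΣF_rep = (-4.7400,-1.1300)
Δp = p'−p = (-0.9480,-0.2260); α = Δx/Fx = (-237/250) / (-237/50) = 1/5
check: Δy/Fy = (-113/500) / (-113/100) = 1/5 ✓

α = 1/5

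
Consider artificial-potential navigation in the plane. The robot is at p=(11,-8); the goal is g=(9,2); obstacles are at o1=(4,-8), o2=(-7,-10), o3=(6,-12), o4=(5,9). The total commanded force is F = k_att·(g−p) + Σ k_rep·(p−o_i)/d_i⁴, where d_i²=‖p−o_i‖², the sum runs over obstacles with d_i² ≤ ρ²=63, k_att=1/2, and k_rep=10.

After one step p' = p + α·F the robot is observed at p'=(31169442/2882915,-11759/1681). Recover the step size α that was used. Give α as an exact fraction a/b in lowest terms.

F_att = 1/2·(g−p) = 1/2·(-2,10) = (-1.0000,5.0000)
o1: d²=49 ≤ ρ²=63; F_rep = 10·(7,0)/49² = (0.0292,0.0000)
o2: d²=328 > ρ²=63 → inactive
o3: d²=41 ≤ ρ²=63; F_rep = 10·(5,4)/41² = (0.0297,0.0238)
o4: d²=325 > ρ²=63 → inactive
F = F_att + ΣF_rep = (-0.9411,5.0238)
Δp = p'−p = (-0.1882,1.0048); α = Δx/Fx = (-542623/2882915) / (-542623/576583) = 1/5
check: Δy/Fy = (1689/1681) / (8445/1681) = 1/5 ✓

α = 1/5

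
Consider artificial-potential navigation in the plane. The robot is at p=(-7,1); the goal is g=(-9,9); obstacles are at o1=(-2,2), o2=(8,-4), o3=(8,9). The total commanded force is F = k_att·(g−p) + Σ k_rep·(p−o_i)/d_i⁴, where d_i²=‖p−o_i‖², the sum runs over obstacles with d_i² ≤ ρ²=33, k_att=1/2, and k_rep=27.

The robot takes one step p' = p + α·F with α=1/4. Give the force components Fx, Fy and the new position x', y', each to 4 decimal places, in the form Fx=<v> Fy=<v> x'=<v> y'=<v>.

F_att = 1/2·(g−p) = 1/2·(-2,8) = (-1.0000,4.0000)
o1: d²=26 ≤ ρ²=33; F_rep = 27·(-5,-1)/26² = (-0.1997,-0.0399)
o2: d²=250 > ρ²=33 → inactive
o3: d²=289 > ρ²=33 → inactive
F = F_att + ΣF_rep = (-1.1997,3.9601)
p' = p + 1/4·F = (-7.2999,1.9900)

Fx=-1.1997 Fy=3.9601 x'=-7.2999 y'=1.9900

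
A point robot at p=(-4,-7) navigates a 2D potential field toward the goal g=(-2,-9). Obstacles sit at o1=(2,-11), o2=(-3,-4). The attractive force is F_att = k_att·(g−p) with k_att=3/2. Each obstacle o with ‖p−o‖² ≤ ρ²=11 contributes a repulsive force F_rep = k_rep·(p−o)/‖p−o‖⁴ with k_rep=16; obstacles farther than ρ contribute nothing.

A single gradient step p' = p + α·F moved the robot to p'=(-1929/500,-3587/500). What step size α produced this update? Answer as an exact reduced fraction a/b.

α = 1/20

F_att = 3/2·(g−p) = 3/2·(2,-2) = (3.0000,-3.0000)
o1: d²=52 > ρ²=11 → inactive
o2: d²=10 ≤ ρ²=11; F_rep = 16·(-1,-3)/10² = (-0.1600,-0.4800)
F = F_att + ΣF_rep = (2.8400,-3.4800)
Δp = p'−p = (0.1420,-0.1740); α = Δx/Fx = (71/500) / (71/25) = 1/20
check: Δy/Fy = (-87/500) / (-87/25) = 1/20 ✓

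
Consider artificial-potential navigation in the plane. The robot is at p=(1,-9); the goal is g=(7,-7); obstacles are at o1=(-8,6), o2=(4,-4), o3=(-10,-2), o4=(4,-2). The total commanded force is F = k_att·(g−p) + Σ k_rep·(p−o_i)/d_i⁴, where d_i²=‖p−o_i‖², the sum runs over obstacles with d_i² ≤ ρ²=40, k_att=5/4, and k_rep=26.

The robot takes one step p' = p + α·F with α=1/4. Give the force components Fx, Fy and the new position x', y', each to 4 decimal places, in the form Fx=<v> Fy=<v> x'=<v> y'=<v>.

Fx=7.4325 Fy=2.3875 x'=2.8581 y'=-8.4031

F_att = 5/4·(g−p) = 5/4·(6,2) = (7.5000,2.5000)
o1: d²=306 > ρ²=40 → inactive
o2: d²=34 ≤ ρ²=40; F_rep = 26·(-3,-5)/34² = (-0.0675,-0.1125)
o3: d²=170 > ρ²=40 → inactive
o4: d²=58 > ρ²=40 → inactive
F = F_att + ΣF_rep = (7.4325,2.3875)
p' = p + 1/4·F = (2.8581,-8.4031)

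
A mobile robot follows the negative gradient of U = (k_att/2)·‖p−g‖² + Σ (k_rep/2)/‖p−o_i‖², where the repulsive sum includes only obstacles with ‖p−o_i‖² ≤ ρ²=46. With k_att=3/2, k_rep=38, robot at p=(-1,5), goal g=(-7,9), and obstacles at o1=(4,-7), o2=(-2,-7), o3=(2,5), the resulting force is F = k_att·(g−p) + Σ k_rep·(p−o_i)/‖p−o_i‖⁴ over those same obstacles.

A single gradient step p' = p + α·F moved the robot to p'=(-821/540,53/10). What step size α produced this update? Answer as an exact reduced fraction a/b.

α = 1/20

F_att = 3/2·(g−p) = 3/2·(-6,4) = (-9.0000,6.0000)
o1: d²=169 > ρ²=46 → inactive
o2: d²=145 > ρ²=46 → inactive
o3: d²=9 ≤ ρ²=46; F_rep = 38·(-3,0)/9² = (-1.4074,0.0000)
F = F_att + ΣF_rep = (-10.4074,6.0000)
Δp = p'−p = (-0.5204,0.3000); α = Δx/Fx = (-281/540) / (-281/27) = 1/20
check: Δy/Fy = (3/10) / (6) = 1/20 ✓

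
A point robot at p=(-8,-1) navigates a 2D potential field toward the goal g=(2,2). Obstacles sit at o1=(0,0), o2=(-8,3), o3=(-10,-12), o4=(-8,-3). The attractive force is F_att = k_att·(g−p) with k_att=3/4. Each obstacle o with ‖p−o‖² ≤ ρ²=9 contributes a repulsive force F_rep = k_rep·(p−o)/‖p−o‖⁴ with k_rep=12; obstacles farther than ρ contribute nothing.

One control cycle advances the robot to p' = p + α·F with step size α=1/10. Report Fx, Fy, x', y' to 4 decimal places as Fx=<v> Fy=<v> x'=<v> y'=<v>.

Fx=7.5000 Fy=3.7500 x'=-7.2500 y'=-0.6250

F_att = 3/4·(g−p) = 3/4·(10,3) = (7.5000,2.2500)
o1: d²=65 > ρ²=9 → inactive
o2: d²=16 > ρ²=9 → inactive
o3: d²=125 > ρ²=9 → inactive
o4: d²=4 ≤ ρ²=9; F_rep = 12·(0,2)/4² = (0.0000,1.5000)
F = F_att + ΣF_rep = (7.5000,3.7500)
p' = p + 1/10·F = (-7.2500,-0.6250)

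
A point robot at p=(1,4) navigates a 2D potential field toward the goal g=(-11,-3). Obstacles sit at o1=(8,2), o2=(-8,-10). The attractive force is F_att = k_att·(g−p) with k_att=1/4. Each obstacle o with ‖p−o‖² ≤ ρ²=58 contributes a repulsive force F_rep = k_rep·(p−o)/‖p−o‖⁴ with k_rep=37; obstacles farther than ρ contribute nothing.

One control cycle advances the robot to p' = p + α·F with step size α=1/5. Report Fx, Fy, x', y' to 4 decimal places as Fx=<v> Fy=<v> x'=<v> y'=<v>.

Fx=-3.0922 Fy=-1.7237 x'=0.3816 y'=3.6553

F_att = 1/4·(g−p) = 1/4·(-12,-7) = (-3.0000,-1.7500)
o1: d²=53 ≤ ρ²=58; F_rep = 37·(-7,2)/53² = (-0.0922,0.0263)
o2: d²=277 > ρ²=58 → inactive
F = F_att + ΣF_rep = (-3.0922,-1.7237)
p' = p + 1/5·F = (0.3816,3.6553)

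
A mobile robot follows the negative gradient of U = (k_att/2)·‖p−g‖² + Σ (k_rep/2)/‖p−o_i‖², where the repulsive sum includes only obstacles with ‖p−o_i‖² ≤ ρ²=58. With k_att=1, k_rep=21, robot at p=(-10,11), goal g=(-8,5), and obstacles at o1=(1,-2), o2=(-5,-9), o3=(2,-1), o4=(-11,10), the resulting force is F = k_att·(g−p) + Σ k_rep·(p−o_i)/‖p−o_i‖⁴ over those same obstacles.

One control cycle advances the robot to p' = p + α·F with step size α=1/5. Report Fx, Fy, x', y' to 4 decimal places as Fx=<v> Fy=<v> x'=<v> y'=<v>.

Fx=7.2500 Fy=-0.7500 x'=-8.5500 y'=10.8500

F_att = 1·(g−p) = 1·(2,-6) = (2.0000,-6.0000)
o1: d²=290 > ρ²=58 → inactive
o2: d²=425 > ρ²=58 → inactive
o3: d²=288 > ρ²=58 → inactive
o4: d²=2 ≤ ρ²=58; F_rep = 21·(1,1)/2² = (5.2500,5.2500)
F = F_att + ΣF_rep = (7.2500,-0.7500)
p' = p + 1/5·F = (-8.5500,10.8500)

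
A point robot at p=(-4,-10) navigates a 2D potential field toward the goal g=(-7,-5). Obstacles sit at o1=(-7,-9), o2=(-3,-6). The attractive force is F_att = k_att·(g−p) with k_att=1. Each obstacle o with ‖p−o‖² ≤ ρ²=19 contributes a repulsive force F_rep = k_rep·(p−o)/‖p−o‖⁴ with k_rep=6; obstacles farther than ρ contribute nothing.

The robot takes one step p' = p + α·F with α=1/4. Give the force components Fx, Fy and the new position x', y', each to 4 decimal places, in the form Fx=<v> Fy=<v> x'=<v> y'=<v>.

Fx=-2.8408 Fy=4.8570 x'=-4.7102 y'=-8.7858

F_att = 1·(g−p) = 1·(-3,5) = (-3.0000,5.0000)
o1: d²=10 ≤ ρ²=19; F_rep = 6·(3,-1)/10² = (0.1800,-0.0600)
o2: d²=17 ≤ ρ²=19; F_rep = 6·(-1,-4)/17² = (-0.0208,-0.0830)
F = F_att + ΣF_rep = (-2.8408,4.8570)
p' = p + 1/4·F = (-4.7102,-8.7858)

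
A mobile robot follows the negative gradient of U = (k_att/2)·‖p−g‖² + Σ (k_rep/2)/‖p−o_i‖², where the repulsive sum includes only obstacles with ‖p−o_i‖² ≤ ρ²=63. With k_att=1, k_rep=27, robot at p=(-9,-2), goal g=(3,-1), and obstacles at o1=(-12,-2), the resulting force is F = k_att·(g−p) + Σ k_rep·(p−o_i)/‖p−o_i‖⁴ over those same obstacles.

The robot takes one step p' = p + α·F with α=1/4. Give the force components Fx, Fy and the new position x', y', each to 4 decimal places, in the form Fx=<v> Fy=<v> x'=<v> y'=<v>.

Fx=13.0000 Fy=1.0000 x'=-5.7500 y'=-1.7500

F_att = 1·(g−p) = 1·(12,1) = (12.0000,1.0000)
o1: d²=9 ≤ ρ²=63; F_rep = 27·(3,0)/9² = (1.0000,0.0000)
F = F_att + ΣF_rep = (13.0000,1.0000)
p' = p + 1/4·F = (-5.7500,-1.7500)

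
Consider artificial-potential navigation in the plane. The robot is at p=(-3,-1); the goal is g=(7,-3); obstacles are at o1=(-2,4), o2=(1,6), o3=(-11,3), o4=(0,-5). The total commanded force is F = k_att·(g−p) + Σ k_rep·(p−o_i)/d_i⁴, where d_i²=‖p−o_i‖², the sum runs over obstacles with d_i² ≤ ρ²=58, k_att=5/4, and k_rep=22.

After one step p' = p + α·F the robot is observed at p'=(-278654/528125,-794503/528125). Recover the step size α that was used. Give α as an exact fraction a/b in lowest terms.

α = 1/5

F_att = 5/4·(g−p) = 5/4·(10,-2) = (12.5000,-2.5000)
o1: d²=26 ≤ ρ²=58; F_rep = 22·(-1,-5)/26² = (-0.0325,-0.1627)
o2: d²=65 > ρ²=58 → inactive
o3: d²=80 > ρ²=58 → inactive
o4: d²=25 ≤ ρ²=58; F_rep = 22·(-3,4)/25² = (-0.1056,0.1408)
F = F_att + ΣF_rep = (12.3619,-2.5219)
Δp = p'−p = (2.4724,-0.5044); α = Δx/Fx = (1305721/528125) / (1305721/105625) = 1/5
check: Δy/Fy = (-266378/528125) / (-266378/105625) = 1/5 ✓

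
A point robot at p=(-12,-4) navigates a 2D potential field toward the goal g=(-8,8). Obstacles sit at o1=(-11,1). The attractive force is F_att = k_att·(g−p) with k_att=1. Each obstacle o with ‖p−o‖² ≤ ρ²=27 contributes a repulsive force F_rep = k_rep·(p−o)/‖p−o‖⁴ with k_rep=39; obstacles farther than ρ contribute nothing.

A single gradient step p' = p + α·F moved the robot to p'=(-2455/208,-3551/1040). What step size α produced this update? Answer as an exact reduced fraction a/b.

F_att = 1·(g−p) = 1·(4,12) = (4.0000,12.0000)
o1: d²=26 ≤ ρ²=27; F_rep = 39·(-1,-5)/26² = (-0.0577,-0.2885)
F = F_att + ΣF_rep = (3.9423,11.7115)
Δp = p'−p = (0.1971,0.5856); α = Δx/Fx = (41/208) / (205/52) = 1/20
check: Δy/Fy = (609/1040) / (609/52) = 1/20 ✓

α = 1/20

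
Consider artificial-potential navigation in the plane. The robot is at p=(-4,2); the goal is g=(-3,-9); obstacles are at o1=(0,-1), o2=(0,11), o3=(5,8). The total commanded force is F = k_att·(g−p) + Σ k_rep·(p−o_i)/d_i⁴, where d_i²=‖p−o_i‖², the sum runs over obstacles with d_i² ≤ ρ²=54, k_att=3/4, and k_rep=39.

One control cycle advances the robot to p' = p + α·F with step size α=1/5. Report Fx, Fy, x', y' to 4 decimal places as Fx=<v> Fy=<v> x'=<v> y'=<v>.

F_att = 3/4·(g−p) = 3/4·(1,-11) = (0.7500,-8.2500)
o1: d²=25 ≤ ρ²=54; F_rep = 39·(-4,3)/25² = (-0.2496,0.1872)
o2: d²=97 > ρ²=54 → inactive
o3: d²=117 > ρ²=54 → inactive
F = F_att + ΣF_rep = (0.5004,-8.0628)
p' = p + 1/5·F = (-3.8999,0.3874)

Fx=0.5004 Fy=-8.0628 x'=-3.8999 y'=0.3874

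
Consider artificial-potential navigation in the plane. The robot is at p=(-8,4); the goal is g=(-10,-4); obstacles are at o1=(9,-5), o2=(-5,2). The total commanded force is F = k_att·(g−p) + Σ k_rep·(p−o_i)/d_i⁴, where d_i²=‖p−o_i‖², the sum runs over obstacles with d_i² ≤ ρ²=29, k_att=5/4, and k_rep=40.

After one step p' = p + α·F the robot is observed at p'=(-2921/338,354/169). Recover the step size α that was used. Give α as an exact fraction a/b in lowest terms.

α = 1/5

F_att = 5/4·(g−p) = 5/4·(-2,-8) = (-2.5000,-10.0000)
o1: d²=370 > ρ²=29 → inactive
o2: d²=13 ≤ ρ²=29; F_rep = 40·(-3,2)/13² = (-0.7101,0.4734)
F = F_att + ΣF_rep = (-3.2101,-9.5266)
Δp = p'−p = (-0.6420,-1.9053); α = Δx/Fx = (-217/338) / (-1085/338) = 1/5
check: Δy/Fy = (-322/169) / (-1610/169) = 1/5 ✓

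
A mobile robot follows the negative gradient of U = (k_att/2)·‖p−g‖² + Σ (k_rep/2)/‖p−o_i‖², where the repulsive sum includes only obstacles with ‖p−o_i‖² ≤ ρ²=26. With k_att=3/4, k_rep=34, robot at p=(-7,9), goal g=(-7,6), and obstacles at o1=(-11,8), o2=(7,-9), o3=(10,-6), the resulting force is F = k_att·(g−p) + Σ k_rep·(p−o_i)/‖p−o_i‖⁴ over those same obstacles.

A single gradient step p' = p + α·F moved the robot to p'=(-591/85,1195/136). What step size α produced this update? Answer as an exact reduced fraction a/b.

α = 1/10

F_att = 3/4·(g−p) = 3/4·(0,-3) = (0.0000,-2.2500)
o1: d²=17 ≤ ρ²=26; F_rep = 34·(4,1)/17² = (0.4706,0.1176)
o2: d²=520 > ρ²=26 → inactive
o3: d²=514 > ρ²=26 → inactive
F = F_att + ΣF_rep = (0.4706,-2.1324)
Δp = p'−p = (0.0471,-0.2132); α = Δx/Fx = (4/85) / (8/17) = 1/10
check: Δy/Fy = (-29/136) / (-145/68) = 1/10 ✓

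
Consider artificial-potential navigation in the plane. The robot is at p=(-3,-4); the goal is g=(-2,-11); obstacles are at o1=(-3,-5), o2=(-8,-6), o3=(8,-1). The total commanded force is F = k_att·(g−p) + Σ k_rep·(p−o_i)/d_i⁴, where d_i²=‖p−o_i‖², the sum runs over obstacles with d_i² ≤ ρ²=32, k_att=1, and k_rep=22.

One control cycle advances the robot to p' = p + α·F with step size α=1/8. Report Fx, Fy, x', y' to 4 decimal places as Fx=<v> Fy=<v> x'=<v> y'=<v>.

F_att = 1·(g−p) = 1·(1,-7) = (1.0000,-7.0000)
o1: d²=1 ≤ ρ²=32; F_rep = 22·(0,1)/1² = (0.0000,22.0000)
o2: d²=29 ≤ ρ²=32; F_rep = 22·(5,2)/29² = (0.1308,0.0523)
o3: d²=130 > ρ²=32 → inactive
F = F_att + ΣF_rep = (1.1308,15.0523)
p' = p + 1/8·F = (-2.8587,-2.1185)

Fx=1.1308 Fy=15.0523 x'=-2.8587 y'=-2.1185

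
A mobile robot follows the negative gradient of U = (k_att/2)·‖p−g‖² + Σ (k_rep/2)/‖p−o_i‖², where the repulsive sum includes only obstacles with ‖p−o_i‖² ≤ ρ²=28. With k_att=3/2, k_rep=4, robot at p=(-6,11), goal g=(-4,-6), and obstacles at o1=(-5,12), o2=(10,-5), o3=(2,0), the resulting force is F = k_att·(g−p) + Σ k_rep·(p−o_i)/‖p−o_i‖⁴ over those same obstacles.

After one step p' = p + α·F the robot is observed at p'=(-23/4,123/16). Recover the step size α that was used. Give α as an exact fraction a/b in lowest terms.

F_att = 3/2·(g−p) = 3/2·(2,-17) = (3.0000,-25.5000)
o1: d²=2 ≤ ρ²=28; F_rep = 4·(-1,-1)/2² = (-1.0000,-1.0000)
o2: d²=512 > ρ²=28 → inactive
o3: d²=185 > ρ²=28 → inactive
F = F_att + ΣF_rep = (2.0000,-26.5000)
Δp = p'−p = (0.2500,-3.3125); α = Δx/Fx = (1/4) / (2) = 1/8
check: Δy/Fy = (-53/16) / (-53/2) = 1/8 ✓

α = 1/8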